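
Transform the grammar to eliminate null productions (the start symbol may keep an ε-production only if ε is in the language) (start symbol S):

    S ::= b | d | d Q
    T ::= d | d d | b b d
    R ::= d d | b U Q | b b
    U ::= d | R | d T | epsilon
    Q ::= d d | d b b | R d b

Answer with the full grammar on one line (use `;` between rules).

The nullable symbols are {U}.
ε ∉ L(G), so no ε-production is kept.
Expand every rule over subsets of its nullable positions: R → b U Q gives b U Q | b Q.

S ::= b | d | d Q; T ::= d | d d | b b d; R ::= d d | b U Q | b Q | b b; U ::= d | R | d T; Q ::= d d | d b b | R d b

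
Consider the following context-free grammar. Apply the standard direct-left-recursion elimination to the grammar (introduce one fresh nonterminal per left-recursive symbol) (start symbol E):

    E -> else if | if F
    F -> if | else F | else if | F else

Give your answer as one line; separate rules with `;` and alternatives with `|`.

E -> else if | if F; F -> if F' | else F F' | else if F'; F' -> else F' | ε

Directly left-recursive nonterminal: F.
For F: α = {else}, β = {if, else F, else if}. Rewrite as F → β F' and F' → α F' | ε.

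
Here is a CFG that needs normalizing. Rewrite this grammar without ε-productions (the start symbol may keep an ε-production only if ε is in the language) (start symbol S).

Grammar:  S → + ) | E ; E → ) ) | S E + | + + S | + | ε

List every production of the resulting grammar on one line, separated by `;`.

S → + ) | E | ε; E → ) ) | S E + | S + | E + | + | + + S | + +

Nullable set = {E, S}.
ε ∈ L(G) since S is nullable, so keep S → ε.
For each production, add variants omitting each subset of nullable occurrences: E → S E + gives S E + | S + | E + | +. E → + + S gives + + S | + +.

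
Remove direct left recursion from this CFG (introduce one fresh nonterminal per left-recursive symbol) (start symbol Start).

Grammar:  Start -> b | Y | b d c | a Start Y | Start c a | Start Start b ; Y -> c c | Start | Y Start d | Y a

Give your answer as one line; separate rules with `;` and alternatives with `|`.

Start -> b Start1 | Y Start1 | b d c Start1 | a Start Y Start1; Y -> c c Y1 | Start Y1; Start1 -> c a Start1 | Start b Start1 | ε; Y1 -> Start d Y1 | a Y1 | ε

Directly left-recursive nonterminals: Start, Y.
For Start: α = {c a, Start b}, β = {b, Y, b d c, a Start Y}. Rewrite as Start → β Start1 and Start1 → α Start1 | ε.
For Y: α = {Start d, a}, β = {c c, Start}. Rewrite as Y → β Y1 and Y1 → α Y1 | ε.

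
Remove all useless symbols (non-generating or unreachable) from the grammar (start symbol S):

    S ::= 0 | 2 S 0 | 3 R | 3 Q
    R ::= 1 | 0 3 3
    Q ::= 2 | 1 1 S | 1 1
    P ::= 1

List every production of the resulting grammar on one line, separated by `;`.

Generating nonterminals: {P, Q, R, S}.
Reachable from S after that: {Q, R, S}.
Removed useless symbols: {P} and every production mentioning them.

S ::= 0 | 2 S 0 | 3 R | 3 Q; R ::= 1 | 0 3 3; Q ::= 2 | 1 1 S | 1 1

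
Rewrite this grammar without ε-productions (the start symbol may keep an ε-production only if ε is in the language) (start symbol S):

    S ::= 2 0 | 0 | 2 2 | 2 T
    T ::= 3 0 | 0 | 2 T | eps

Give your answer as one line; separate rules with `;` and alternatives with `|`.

S ::= 2 0 | 0 | 2 2 | 2 T | 2; T ::= 3 0 | 0 | 2 T | 2

Nullable set = {T}.
ε ∉ L(G), so no ε-production is kept.
Add the nullable-subset variants: S → 2 T gives 2 T | 2. T → 2 T gives 2 T | 2.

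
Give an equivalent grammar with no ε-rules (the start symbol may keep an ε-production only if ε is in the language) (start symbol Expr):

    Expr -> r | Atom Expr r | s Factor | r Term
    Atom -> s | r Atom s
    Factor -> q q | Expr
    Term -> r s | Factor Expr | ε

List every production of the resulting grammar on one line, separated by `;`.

Nullable set = {Term}.
ε ∉ L(G), so no ε-production is kept.

Expr -> r | Atom Expr r | s Factor | r Term; Atom -> s | r Atom s; Factor -> q q | Expr; Term -> r s | Factor Expr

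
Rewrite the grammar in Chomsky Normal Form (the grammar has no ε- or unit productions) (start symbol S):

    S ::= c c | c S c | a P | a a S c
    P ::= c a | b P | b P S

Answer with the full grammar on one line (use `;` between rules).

Introduce a nonterminal for each terminal appearing in a rule of length ≥ 2: X1 → c, X2 → a, X3 → b.
Binarize each right-hand side of length ≥ 3 by chaining fresh nonterminals (Y1, Y2, …): affected rules were S → X1 S X1; S → X2 X2 S X1; P → X3 P S.

S ::= X1 X1 | X1 Y1 | X2 P | X2 Y2; P ::= X1 X2 | X3 P | X3 Y4; X1 ::= c; X2 ::= a; X3 ::= b; Y1 ::= S X1; Y2 ::= X2 Y3; Y3 ::= S X1; Y4 ::= P S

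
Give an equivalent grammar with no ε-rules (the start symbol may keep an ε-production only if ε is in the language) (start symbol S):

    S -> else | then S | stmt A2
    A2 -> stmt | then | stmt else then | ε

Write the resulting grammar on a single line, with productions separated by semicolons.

S -> else | then S | stmt A2 | stmt; A2 -> stmt | then | stmt else then

Nullable nonterminals: {A2}.
ε ∉ L(G), so no ε-production is kept.
For each production, add variants omitting each subset of nullable occurrences: S → stmt A2 gives stmt A2 | stmt.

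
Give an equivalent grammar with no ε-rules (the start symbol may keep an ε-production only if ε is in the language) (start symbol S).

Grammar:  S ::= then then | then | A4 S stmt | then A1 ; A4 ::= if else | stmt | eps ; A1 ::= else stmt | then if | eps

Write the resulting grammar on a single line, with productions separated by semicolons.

Nullable set = {A1, A4}.
ε ∉ L(G), so no ε-production is kept.
For each production, add variants omitting each subset of nullable occurrences: S → A4 S stmt gives A4 S stmt | S stmt.

S ::= then then | then | A4 S stmt | S stmt | then A1; A4 ::= if else | stmt; A1 ::= else stmt | then if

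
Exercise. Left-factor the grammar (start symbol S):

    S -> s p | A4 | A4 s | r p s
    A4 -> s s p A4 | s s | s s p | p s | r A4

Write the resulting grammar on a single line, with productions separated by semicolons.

S has alternatives sharing prefix 'A4': factor to S → A4 S' with S' → ε | s.
A4 has alternatives sharing prefix 's s': factor to A4 → s s A4' with A4' → p A4 | ε | p.
A4' has alternatives sharing prefix 'p': factor to A4' → p A4'' with A4'' → A4 | ε.

S -> s p | r p s | A4 S'; A4 -> p s | r A4 | s s A4'; S' -> ε | s; A4' -> ε | p A4''; A4'' -> A4 | ε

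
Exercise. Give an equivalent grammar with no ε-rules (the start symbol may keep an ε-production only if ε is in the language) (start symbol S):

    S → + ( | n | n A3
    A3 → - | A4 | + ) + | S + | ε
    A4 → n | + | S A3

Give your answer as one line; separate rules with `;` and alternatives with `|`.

S → + ( | n | n A3; A3 → - | A4 | + ) + | S +; A4 → n | + | S A3 | S

The nullable symbols are {A3}.
ε ∉ L(G), so no ε-production is kept.
Add the nullable-subset variants: A4 → S A3 gives S A3 | S.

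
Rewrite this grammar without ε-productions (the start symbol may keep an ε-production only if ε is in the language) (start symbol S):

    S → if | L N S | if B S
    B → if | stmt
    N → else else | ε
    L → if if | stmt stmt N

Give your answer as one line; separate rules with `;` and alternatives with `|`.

S → if | L N S | L S | if B S; B → if | stmt; N → else else; L → if if | stmt stmt N | stmt stmt

Nullable nonterminals: {N}.
ε ∉ L(G), so no ε-production is kept.
Expand every rule over subsets of its nullable positions: S → L N S gives L N S | L S. L → stmt stmt N gives stmt stmt N | stmt stmt.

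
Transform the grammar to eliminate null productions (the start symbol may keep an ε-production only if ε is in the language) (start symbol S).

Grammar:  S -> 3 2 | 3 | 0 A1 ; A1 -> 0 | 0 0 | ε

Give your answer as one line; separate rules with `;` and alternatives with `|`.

Nullable set = {A1}.
ε ∉ L(G), so no ε-production is kept.
Expand every rule over subsets of its nullable positions: S → 0 A1 gives 0 A1 | 0.

S -> 3 2 | 3 | 0 A1 | 0; A1 -> 0 | 0 0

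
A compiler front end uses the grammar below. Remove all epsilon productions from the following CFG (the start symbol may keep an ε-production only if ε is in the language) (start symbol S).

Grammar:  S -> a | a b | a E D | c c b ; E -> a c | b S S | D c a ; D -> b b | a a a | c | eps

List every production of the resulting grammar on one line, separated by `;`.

S -> a | a b | a E D | a E | c c b; E -> a c | b S S | D c a | c a; D -> b b | a a a | c

The nullable symbols are {D}.
ε ∉ L(G), so no ε-production is kept.
For each production, add variants omitting each subset of nullable occurrences: S → a E D gives a E D | a E. E → D c a gives D c a | c a.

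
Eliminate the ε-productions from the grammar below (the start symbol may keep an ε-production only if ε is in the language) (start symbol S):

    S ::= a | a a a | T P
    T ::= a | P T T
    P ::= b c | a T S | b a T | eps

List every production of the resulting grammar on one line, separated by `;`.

S ::= a | a a a | T P | T; T ::= a | P T T | T T; P ::= b c | a T S | b a T

Nullable set = {P}.
ε ∉ L(G), so no ε-production is kept.
For each production, add variants omitting each subset of nullable occurrences: S → T P gives T P | T. T → P T T gives P T T | T T.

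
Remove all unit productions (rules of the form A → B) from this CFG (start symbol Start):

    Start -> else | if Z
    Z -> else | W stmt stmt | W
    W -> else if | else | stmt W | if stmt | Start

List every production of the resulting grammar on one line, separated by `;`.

Unit pairs: W ⇒* {Start}; Z ⇒* {Start, W}.
Replace each nonterminal's rules with the union of the non-unit rules of every nonterminal it unit-derives.

Start -> else | if Z; Z -> else | W stmt stmt | if Z | else if | stmt W | if stmt; W -> else | if Z | else if | stmt W | if stmt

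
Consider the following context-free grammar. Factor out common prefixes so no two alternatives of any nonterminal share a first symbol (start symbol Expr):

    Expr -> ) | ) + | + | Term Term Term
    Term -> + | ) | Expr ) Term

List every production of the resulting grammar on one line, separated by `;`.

Expr -> + | Term Term Term | ) Expr1; Term -> + | ) | Expr ) Term; Expr1 -> ε | +

Expr has alternatives sharing prefix ')': factor to Expr → ) Expr1 with Expr1 → ε | +.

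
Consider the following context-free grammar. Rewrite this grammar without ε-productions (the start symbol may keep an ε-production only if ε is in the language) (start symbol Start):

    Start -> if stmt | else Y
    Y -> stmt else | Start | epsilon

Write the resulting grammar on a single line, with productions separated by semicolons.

Nullable set = {Y}.
ε ∉ L(G), so no ε-production is kept.
Add the nullable-subset variants: Start → else Y gives else Y | else.

Start -> if stmt | else Y | else; Y -> stmt else | Start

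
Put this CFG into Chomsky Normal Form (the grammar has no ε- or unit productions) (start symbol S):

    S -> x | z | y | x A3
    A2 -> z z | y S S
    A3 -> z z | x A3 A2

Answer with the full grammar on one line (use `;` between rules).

S -> x | z | y | X1 A3; A2 -> X2 X2 | X3 Y1; A3 -> X2 X2 | X1 Y2; X1 -> x; X2 -> z; X3 -> y; Y1 -> S S; Y2 -> A3 A2

Introduce a nonterminal for each terminal appearing in a rule of length ≥ 2: X1 → x, X2 → z, X3 → y.
Binarize each right-hand side of length ≥ 3 by chaining fresh nonterminals (Y1, Y2, …): affected rules were A2 → X3 S S; A3 → X1 A3 A2.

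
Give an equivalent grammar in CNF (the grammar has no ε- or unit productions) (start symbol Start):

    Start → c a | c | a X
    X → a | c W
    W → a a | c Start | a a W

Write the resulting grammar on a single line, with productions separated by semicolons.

Introduce a nonterminal for each terminal appearing in a rule of length ≥ 2: X1 → c, X2 → a.
Binarize each right-hand side of length ≥ 3 by chaining fresh nonterminals (Y1, Y2, …): affected rules were W → X2 X2 W.

Start → X1 X2 | c | X2 X; X → a | X1 W; W → X2 X2 | X1 Start | X2 Y1; X1 → c; X2 → a; Y1 → X2 W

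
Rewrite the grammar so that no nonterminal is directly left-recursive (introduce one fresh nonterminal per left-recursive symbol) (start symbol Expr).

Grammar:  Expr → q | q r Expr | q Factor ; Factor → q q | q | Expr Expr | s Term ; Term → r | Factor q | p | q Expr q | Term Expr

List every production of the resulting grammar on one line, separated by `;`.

Left recursion appears on Term.
For Term: α = {Expr}, β = {r, Factor q, p, q Expr q}. Rewrite as Term → β Term1 and Term1 → α Term1 | ε.

Expr → q | q r Expr | q Factor; Factor → q q | q | Expr Expr | s Term; Term → r Term1 | Factor q Term1 | p Term1 | q Expr q Term1; Term1 → Expr Term1 | ε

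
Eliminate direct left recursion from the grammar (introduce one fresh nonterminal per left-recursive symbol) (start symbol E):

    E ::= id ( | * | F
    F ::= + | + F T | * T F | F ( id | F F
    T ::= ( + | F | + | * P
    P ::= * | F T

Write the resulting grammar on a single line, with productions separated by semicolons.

E ::= id ( | * | F; F ::= + F' | + F T F' | * T F F'; T ::= ( + | F | + | * P; P ::= * | F T; F' ::= ( id F' | F F' | ε

Directly left-recursive nonterminal: F.
For F: α = {( id, F}, β = {+, + F T, * T F}. Rewrite as F → β F' and F' → α F' | ε.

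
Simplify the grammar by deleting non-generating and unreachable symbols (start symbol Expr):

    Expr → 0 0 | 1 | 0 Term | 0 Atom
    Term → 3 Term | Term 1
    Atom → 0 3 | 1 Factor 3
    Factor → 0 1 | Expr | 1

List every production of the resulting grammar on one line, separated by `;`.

Generating nonterminals: {Atom, Expr, Factor}.
Reachable from Expr after that: {Atom, Expr, Factor}.
Removed useless symbols: {Term} and every production mentioning them.

Expr → 0 0 | 1 | 0 Atom; Atom → 0 3 | 1 Factor 3; Factor → 0 1 | Expr | 1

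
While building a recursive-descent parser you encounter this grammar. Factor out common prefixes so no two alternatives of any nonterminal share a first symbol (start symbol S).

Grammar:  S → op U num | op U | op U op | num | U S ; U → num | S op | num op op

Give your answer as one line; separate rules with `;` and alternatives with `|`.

S → num | U S | op U S'; U → S op | num U'; S' → num | ε | op; U' → ε | op op

S has alternatives sharing prefix 'op U': factor to S → op U S' with S' → num | ε | op.
U has alternatives sharing prefix 'num': factor to U → num U' with U' → ε | op op.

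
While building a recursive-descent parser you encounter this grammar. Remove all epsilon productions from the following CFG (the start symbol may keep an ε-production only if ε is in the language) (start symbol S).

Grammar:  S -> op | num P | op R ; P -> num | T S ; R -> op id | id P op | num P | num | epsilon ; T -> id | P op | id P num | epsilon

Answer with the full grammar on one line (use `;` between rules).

S -> op | num P | op R; P -> num | T S | S; R -> op id | id P op | num P | num; T -> id | P op | id P num

Nullable set = {R, T}.
ε ∉ L(G), so no ε-production is kept.
For each production, add variants omitting each subset of nullable occurrences: P → T S gives T S | S.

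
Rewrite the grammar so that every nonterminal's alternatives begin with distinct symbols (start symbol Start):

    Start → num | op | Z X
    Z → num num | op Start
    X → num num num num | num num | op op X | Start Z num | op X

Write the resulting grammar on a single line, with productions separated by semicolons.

X has alternatives sharing prefix 'num num': factor to X → num num X1 with X1 → num num | ε.
X has alternatives sharing prefix 'op': factor to X → op X2 with X2 → op X | X.

Start → num | op | Z X; Z → num num | op Start; X → Start Z num | num num X1 | op X2; X1 → num num | ε; X2 → op X | X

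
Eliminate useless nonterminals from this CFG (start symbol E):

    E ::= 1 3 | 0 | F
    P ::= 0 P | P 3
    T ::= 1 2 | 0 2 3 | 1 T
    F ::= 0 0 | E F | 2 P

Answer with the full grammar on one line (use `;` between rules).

E ::= 1 3 | 0 | F; F ::= 0 0 | E F

Generating nonterminals: {E, F, T}.
Reachable from E after that: {E, F}.
Removed useless symbols: {P, T} and every production mentioning them.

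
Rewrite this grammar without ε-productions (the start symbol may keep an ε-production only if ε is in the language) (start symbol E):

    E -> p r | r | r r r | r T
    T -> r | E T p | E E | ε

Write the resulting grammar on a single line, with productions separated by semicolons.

E -> p r | r | r r r | r T; T -> r | E T p | E p | E E

Nullable set = {T}.
ε ∉ L(G), so no ε-production is kept.
Add the nullable-subset variants: T → E T p gives E T p | E p.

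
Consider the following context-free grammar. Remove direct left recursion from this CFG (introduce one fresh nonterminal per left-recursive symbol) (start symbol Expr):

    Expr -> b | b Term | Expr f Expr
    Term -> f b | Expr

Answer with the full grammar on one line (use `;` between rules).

Expr is directly left-recursive.
For Expr: α = {f Expr}, β = {b, b Term}. Rewrite as Expr → β Expr1 and Expr1 → α Expr1 | ε.

Expr -> b Expr1 | b Term Expr1; Term -> f b | Expr; Expr1 -> f Expr Expr1 | ε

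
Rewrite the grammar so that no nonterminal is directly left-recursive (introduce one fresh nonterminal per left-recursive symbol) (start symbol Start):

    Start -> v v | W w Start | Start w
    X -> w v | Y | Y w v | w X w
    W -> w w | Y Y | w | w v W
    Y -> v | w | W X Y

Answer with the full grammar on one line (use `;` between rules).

Start -> v v Start1 | W w Start Start1; X -> w v | Y | Y w v | w X w; W -> w w | Y Y | w | w v W; Y -> v | w | W X Y; Start1 -> w Start1 | ε

Start is directly left-recursive.
For Start: α = {w}, β = {v v, W w Start}. Rewrite as Start → β Start1 and Start1 → α Start1 | ε.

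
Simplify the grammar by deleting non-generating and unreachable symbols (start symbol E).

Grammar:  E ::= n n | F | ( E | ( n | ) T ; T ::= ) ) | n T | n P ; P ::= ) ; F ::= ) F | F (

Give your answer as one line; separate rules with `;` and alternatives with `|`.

E ::= n n | ( E | ( n | ) T; T ::= ) ) | n T | n P; P ::= )

Generating nonterminals: {E, P, T}.
Reachable from E after that: {E, P, T}.
Removed useless symbols: {F} and every production mentioning them.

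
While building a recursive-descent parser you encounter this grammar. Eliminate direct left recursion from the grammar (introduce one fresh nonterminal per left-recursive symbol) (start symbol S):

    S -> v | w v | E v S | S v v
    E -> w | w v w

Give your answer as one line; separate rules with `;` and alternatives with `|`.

S is directly left-recursive.
For S: α = {v v}, β = {v, w v, E v S}. Rewrite as S → β S' and S' → α S' | ε.

S -> v S' | w v S' | E v S S'; E -> w | w v w; S' -> v v S' | ε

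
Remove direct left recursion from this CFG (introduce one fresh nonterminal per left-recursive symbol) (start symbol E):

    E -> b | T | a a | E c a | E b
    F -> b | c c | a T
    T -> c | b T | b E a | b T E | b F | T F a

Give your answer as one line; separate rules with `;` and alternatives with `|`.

E -> b E' | T E' | a a E'; F -> b | c c | a T; T -> c T' | b T T' | b E a T' | b T E T' | b F T'; E' -> c a E' | b E' | eps; T' -> F a T' | eps

E, T are directly left-recursive.
For E: α = {c a, b}, β = {b, T, a a}. Rewrite as E → β E' and E' → α E' | ε.
For T: α = {F a}, β = {c, b T, b E a, b T E, b F}. Rewrite as T → β T' and T' → α T' | ε.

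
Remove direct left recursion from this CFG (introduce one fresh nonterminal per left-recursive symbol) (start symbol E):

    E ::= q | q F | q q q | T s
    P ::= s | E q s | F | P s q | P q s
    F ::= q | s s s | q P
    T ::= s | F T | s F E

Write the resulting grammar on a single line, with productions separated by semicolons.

E ::= q | q F | q q q | T s; P ::= s P' | E q s P' | F P'; F ::= q | s s s | q P; T ::= s | F T | s F E; P' ::= s q P' | q s P' | ε

Directly left-recursive nonterminal: P.
For P: α = {s q, q s}, β = {s, E q s, F}. Rewrite as P → β P' and P' → α P' | ε.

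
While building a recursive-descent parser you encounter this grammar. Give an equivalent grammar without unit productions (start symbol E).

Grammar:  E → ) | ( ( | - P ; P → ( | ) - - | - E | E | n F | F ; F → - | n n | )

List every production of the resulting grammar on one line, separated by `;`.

E → ) | ( ( | - P; P → ) | ( ( | - P | ( | ) - - | - E | n F | - | n n; F → - | n n | )

Unit pairs: P ⇒* {E, F}.
Replace each nonterminal's rules with the union of the non-unit rules of every nonterminal it unit-derives.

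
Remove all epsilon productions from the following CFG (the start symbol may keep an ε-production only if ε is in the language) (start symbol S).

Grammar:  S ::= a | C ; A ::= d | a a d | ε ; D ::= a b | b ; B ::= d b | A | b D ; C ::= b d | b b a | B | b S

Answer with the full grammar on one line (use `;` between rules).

Nullable set = {A, B, C, S}.
ε ∈ L(G) since S is nullable, so keep S → ε.
Expand every rule over subsets of its nullable positions: C → b S gives b S | b.

S ::= a | C | ε; A ::= d | a a d; D ::= a b | b; B ::= d b | A | b D; C ::= b d | b b a | B | b S | b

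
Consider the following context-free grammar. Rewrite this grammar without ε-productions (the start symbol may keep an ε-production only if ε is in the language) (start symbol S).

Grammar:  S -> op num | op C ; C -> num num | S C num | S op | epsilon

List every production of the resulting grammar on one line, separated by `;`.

S -> op num | op C | op; C -> num num | S C num | S num | S op

Nullable set = {C}.
ε ∉ L(G), so no ε-production is kept.
Expand every rule over subsets of its nullable positions: S → op C gives op C | op. C → S C num gives S C num | S num.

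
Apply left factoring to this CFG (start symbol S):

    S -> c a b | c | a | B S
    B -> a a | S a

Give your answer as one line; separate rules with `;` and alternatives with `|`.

S has alternatives sharing prefix 'c': factor to S → c S' with S' → a b | ε.

S -> a | B S | c S'; B -> a a | S a; S' -> a b | ε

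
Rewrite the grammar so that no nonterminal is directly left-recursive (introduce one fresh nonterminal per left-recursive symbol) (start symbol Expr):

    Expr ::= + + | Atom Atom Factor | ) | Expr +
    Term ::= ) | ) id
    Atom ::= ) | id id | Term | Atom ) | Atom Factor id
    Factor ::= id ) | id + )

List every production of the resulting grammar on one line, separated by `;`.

Left recursion appears on Expr, Atom.
For Expr: α = {+}, β = {+ +, Atom Atom Factor, )}. Rewrite as Expr → β Expr1 and Expr1 → α Expr1 | ε.
For Atom: α = {), Factor id}, β = {), id id, Term}. Rewrite as Atom → β Atom1 and Atom1 → α Atom1 | ε.

Expr ::= + + Expr1 | Atom Atom Factor Expr1 | ) Expr1; Term ::= ) | ) id; Atom ::= ) Atom1 | id id Atom1 | Term Atom1; Factor ::= id ) | id + ); Expr1 ::= + Expr1 | ε; Atom1 ::= ) Atom1 | Factor id Atom1 | ε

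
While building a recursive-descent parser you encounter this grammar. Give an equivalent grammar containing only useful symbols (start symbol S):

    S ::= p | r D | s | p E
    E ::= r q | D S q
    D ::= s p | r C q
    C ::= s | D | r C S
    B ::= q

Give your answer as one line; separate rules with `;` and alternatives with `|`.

Generating nonterminals: {B, C, D, E, S}.
Reachable from S after that: {C, D, E, S}.
Removed useless symbols: {B} and every production mentioning them.

S ::= p | r D | s | p E; E ::= r q | D S q; D ::= s p | r C q; C ::= s | D | r C S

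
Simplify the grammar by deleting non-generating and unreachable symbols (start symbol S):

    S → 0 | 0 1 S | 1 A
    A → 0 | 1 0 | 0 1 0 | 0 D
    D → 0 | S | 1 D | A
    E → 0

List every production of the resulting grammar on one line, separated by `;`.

Generating nonterminals: {A, D, E, S}.
Reachable from S after that: {A, D, S}.
Removed useless symbols: {E} and every production mentioning them.

S → 0 | 0 1 S | 1 A; A → 0 | 1 0 | 0 1 0 | 0 D; D → 0 | S | 1 D | A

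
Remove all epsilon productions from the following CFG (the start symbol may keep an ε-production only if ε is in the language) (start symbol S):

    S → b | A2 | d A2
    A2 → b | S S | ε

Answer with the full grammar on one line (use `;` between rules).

Nullable set = {A2, S}.
ε ∈ L(G) since S is nullable, so keep S → ε.
Expand every rule over subsets of its nullable positions: S → d A2 gives d A2 | d. A2 → S S gives S S | S.

S → b | A2 | d A2 | d | ε; A2 → b | S S | S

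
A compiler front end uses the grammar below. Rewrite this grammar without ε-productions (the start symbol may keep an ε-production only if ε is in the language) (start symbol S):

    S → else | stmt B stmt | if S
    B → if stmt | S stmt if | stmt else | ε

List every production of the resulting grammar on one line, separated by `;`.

Nullable nonterminals: {B}.
ε ∉ L(G), so no ε-production is kept.
Add the nullable-subset variants: S → stmt B stmt gives stmt B stmt | stmt stmt.

S → else | stmt B stmt | stmt stmt | if S; B → if stmt | S stmt if | stmt else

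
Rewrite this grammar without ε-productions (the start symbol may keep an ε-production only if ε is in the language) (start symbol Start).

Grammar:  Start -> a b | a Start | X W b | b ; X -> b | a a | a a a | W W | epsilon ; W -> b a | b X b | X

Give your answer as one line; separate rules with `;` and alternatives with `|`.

The nullable symbols are {W, X}.
ε ∉ L(G), so no ε-production is kept.
For each production, add variants omitting each subset of nullable occurrences: Start → X W b gives X W b | X b | W b | b. X → W W gives W W | W. W → b X b gives b X b | b b.

Start -> a b | a Start | X W b | X b | W b | b; X -> b | a a | a a a | W W | W; W -> b a | b X b | b b | X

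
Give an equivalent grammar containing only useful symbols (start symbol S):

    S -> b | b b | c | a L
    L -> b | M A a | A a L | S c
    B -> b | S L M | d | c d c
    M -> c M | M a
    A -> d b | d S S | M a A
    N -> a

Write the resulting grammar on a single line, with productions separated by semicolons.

S -> b | b b | c | a L; L -> b | A a L | S c; A -> d b | d S S

Generating nonterminals: {A, B, L, N, S}.
Reachable from S after that: {A, L, S}.
Removed useless symbols: {B, M, N} and every production mentioning them.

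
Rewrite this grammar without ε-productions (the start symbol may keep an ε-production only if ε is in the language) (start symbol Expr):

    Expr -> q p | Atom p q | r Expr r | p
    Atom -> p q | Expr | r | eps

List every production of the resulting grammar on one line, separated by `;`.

Expr -> q p | Atom p q | p q | r Expr r | p; Atom -> p q | Expr | r

Nullable nonterminals: {Atom}.
ε ∉ L(G), so no ε-production is kept.
For each production, add variants omitting each subset of nullable occurrences: Expr → Atom p q gives Atom p q | p q.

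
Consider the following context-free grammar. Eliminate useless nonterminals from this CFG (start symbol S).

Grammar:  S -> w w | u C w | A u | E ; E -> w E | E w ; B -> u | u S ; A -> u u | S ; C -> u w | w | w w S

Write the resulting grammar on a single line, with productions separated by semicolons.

S -> w w | u C w | A u; A -> u u | S; C -> u w | w | w w S

Generating nonterminals: {A, B, C, S}.
Reachable from S after that: {A, C, S}.
Removed useless symbols: {B, E} and every production mentioning them.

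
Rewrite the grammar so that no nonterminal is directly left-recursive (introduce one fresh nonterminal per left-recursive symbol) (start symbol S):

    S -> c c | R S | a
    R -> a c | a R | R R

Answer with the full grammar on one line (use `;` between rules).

Directly left-recursive nonterminal: R.
For R: α = {R}, β = {a c, a R}. Rewrite as R → β R' and R' → α R' | ε.

S -> c c | R S | a; R -> a c R' | a R R'; R' -> R R' | eps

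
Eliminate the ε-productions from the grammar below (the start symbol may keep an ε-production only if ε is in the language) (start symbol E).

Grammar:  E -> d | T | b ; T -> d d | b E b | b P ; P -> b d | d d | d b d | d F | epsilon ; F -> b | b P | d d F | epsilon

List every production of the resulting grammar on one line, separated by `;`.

E -> d | T | b; T -> d d | b E b | b P | b; P -> b d | d d | d b d | d F | d; F -> b | b P | d d F | d d

The nullable symbols are {F, P}.
ε ∉ L(G), so no ε-production is kept.
Expand every rule over subsets of its nullable positions: T → b P gives b P | b. P → d F gives d F | d. F → d d F gives d d F | d d.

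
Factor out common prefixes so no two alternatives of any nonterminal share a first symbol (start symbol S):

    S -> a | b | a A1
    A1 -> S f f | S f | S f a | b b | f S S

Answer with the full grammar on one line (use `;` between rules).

S -> b | a S'; A1 -> b b | f S S | S f A1'; S' -> ε | A1; A1' -> f | ε | a

S has alternatives sharing prefix 'a': factor to S → a S' with S' → ε | A1.
A1 has alternatives sharing prefix 'S f': factor to A1 → S f A1' with A1' → f | ε | a.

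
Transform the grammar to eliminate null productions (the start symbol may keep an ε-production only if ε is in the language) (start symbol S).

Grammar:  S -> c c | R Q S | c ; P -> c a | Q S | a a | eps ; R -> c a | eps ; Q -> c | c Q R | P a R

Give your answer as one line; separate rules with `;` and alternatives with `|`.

Nullable set = {P, R}.
ε ∉ L(G), so no ε-production is kept.
Expand every rule over subsets of its nullable positions: S → R Q S gives R Q S | Q S. Q → c Q R gives c Q R | c Q. Q → P a R gives P a R | P a | a R | a.

S -> c c | R Q S | Q S | c; P -> c a | Q S | a a; R -> c a; Q -> c | c Q R | c Q | P a R | P a | a R | a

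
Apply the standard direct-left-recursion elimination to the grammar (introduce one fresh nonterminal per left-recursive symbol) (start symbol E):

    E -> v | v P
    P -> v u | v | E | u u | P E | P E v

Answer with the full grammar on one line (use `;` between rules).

E -> v | v P; P -> v u P' | v P' | E P' | u u P'; P' -> E P' | E v P' | ε

Directly left-recursive nonterminal: P.
For P: α = {E, E v}, β = {v u, v, E, u u}. Rewrite as P → β P' and P' → α P' | ε.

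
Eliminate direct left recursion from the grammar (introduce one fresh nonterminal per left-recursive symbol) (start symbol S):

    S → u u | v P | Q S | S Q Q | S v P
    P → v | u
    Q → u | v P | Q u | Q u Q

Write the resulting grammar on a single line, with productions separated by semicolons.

S, Q are directly left-recursive.
For S: α = {Q Q, v P}, β = {u u, v P, Q S}. Rewrite as S → β S' and S' → α S' | ε.
For Q: α = {u, u Q}, β = {u, v P}. Rewrite as Q → β Q' and Q' → α Q' | ε.

S → u u S' | v P S' | Q S S'; P → v | u; Q → u Q' | v P Q'; S' → Q Q S' | v P S' | ε; Q' → u Q' | u Q Q' | ε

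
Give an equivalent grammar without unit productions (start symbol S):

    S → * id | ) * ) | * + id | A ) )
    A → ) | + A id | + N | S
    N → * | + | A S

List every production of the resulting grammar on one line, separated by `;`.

S → * id | ) * ) | * + id | A ) ); A → * id | ) * ) | * + id | A ) ) | ) | + A id | + N; N → * | + | A S

Unit pairs: A ⇒* {S}.
For every A with A ⇒* B via unit rules, add B's non-unit alternatives to A; then delete every rule of the form X → Y.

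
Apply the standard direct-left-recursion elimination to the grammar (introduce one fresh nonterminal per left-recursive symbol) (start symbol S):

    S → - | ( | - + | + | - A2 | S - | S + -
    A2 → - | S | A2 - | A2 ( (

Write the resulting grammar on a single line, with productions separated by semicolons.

S → - S' | ( S' | - + S' | + S' | - A2 S'; A2 → - A2' | S A2'; S' → - S' | + - S' | ε; A2' → - A2' | ( ( A2' | ε

S, A2 are directly left-recursive.
For S: α = {-, + -}, β = {-, (, - +, +, - A2}. Rewrite as S → β S' and S' → α S' | ε.
For A2: α = {-, ( (}, β = {-, S}. Rewrite as A2 → β A2' and A2' → α A2' | ε.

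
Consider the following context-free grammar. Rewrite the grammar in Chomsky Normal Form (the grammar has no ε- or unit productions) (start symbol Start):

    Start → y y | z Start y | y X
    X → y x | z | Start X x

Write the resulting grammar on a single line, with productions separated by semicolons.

Introduce a nonterminal for each terminal appearing in a rule of length ≥ 2: X1 → y, X2 → z, X3 → x.
Binarize each right-hand side of length ≥ 3 by chaining fresh nonterminals (Y1, Y2, …): affected rules were Start → X2 Start X1; X → Start X X3.

Start → X1 X1 | X2 Y1 | X1 X; X → X1 X3 | z | Start Y2; X1 → y; X2 → z; X3 → x; Y1 → Start X1; Y2 → X X3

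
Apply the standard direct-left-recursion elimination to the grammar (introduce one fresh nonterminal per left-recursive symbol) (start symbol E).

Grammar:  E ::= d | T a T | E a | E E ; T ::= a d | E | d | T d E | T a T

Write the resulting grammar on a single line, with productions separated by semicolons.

Left recursion appears on E, T.
For E: α = {a, E}, β = {d, T a T}. Rewrite as E → β E' and E' → α E' | ε.
For T: α = {d E, a T}, β = {a d, E, d}. Rewrite as T → β T' and T' → α T' | ε.

E ::= d E' | T a T E'; T ::= a d T' | E T' | d T'; E' ::= a E' | E E' | epsilon; T' ::= d E T' | a T T' | epsilon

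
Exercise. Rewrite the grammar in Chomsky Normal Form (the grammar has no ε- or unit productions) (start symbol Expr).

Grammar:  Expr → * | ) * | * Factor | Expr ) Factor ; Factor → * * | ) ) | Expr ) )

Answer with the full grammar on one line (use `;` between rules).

Introduce a nonterminal for each terminal appearing in a rule of length ≥ 2: X1 → ), X2 → *.
Binarize each right-hand side of length ≥ 3 by chaining fresh nonterminals (Y1, Y2, …): affected rules were Expr → Expr X1 Factor; Factor → Expr X1 X1.

Expr → * | X1 X2 | X2 Factor | Expr Y1; Factor → X2 X2 | X1 X1 | Expr Y2; X1 → ); X2 → *; Y1 → X1 Factor; Y2 → X1 X1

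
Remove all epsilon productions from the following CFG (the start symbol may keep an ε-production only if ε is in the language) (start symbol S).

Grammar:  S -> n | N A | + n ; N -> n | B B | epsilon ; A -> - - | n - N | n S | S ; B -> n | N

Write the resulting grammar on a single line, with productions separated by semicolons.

Nullable set = {B, N}.
ε ∉ L(G), so no ε-production is kept.
Expand every rule over subsets of its nullable positions: S → N A gives N A | A. N → B B gives B B | B. A → n - N gives n - N | n -.

S -> n | N A | A | + n; N -> n | B B | B; A -> - - | n - N | n - | n S | S; B -> n | N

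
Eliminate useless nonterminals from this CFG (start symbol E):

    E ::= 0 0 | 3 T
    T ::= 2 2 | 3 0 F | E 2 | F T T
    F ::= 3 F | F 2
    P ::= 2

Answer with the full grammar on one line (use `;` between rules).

E ::= 0 0 | 3 T; T ::= 2 2 | E 2

Generating nonterminals: {E, P, T}.
Reachable from E after that: {E, T}.
Removed useless symbols: {F, P} and every production mentioning them.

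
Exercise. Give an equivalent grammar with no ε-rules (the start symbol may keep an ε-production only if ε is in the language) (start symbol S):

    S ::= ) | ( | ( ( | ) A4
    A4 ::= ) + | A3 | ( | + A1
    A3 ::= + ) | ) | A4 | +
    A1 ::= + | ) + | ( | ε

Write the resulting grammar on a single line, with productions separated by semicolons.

S ::= ) | ( | ( ( | ) A4; A4 ::= ) + | A3 | ( | + A1 | +; A3 ::= + ) | ) | A4 | +; A1 ::= + | ) + | (

Nullable set = {A1}.
ε ∉ L(G), so no ε-production is kept.
Add the nullable-subset variants: A4 → + A1 gives + A1 | +.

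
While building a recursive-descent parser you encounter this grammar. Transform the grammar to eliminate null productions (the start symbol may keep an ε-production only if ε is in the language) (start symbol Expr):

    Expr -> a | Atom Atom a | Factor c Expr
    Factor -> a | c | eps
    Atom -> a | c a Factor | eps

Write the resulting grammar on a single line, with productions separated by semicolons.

Nullable set = {Atom, Factor}.
ε ∉ L(G), so no ε-production is kept.
Expand every rule over subsets of its nullable positions: Expr → Atom Atom a gives Atom Atom a | Atom a. Expr → Factor c Expr gives Factor c Expr | c Expr. Atom → c a Factor gives c a Factor | c a.

Expr -> a | Atom Atom a | Atom a | Factor c Expr | c Expr; Factor -> a | c; Atom -> a | c a Factor | c a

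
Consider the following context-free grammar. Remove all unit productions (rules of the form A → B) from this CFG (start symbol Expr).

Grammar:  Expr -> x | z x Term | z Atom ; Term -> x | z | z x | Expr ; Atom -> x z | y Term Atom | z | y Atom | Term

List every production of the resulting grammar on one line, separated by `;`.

Expr -> x | z x Term | z Atom; Term -> x | z | z x | z x Term | z Atom; Atom -> x | z | z x | x z | y Term Atom | y Atom | z x Term | z Atom

Unit pairs: Atom ⇒* {Expr, Term}; Term ⇒* {Expr}.
For each unit pair (A, B), copy every non-unit production of B to A, then drop all unit productions.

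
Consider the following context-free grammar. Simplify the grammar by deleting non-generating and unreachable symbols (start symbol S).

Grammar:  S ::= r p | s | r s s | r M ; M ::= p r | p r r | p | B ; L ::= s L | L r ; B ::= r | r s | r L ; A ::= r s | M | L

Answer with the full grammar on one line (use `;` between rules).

S ::= r p | s | r s s | r M; M ::= p r | p r r | p | B; B ::= r | r s

Generating nonterminals: {A, B, M, S}.
Reachable from S after that: {B, M, S}.
Removed useless symbols: {A, L} and every production mentioning them.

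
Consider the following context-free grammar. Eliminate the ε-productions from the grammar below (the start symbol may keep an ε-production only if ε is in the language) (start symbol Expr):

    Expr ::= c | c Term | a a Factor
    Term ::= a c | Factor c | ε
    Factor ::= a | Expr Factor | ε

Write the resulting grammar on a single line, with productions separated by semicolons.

Nullable set = {Factor, Term}.
ε ∉ L(G), so no ε-production is kept.
Expand every rule over subsets of its nullable positions: Expr → a a Factor gives a a Factor | a a. Term → Factor c gives Factor c | c. Factor → Expr Factor gives Expr Factor | Expr.

Expr ::= c | c Term | a a Factor | a a; Term ::= a c | Factor c | c; Factor ::= a | Expr Factor | Expr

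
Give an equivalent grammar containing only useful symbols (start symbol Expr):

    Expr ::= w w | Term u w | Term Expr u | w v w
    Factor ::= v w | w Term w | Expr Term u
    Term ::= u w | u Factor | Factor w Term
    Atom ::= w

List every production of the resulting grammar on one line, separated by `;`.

Generating nonterminals: {Atom, Expr, Factor, Term}.
Reachable from Expr after that: {Expr, Factor, Term}.
Removed useless symbols: {Atom} and every production mentioning them.

Expr ::= w w | Term u w | Term Expr u | w v w; Factor ::= v w | w Term w | Expr Term u; Term ::= u w | u Factor | Factor w Term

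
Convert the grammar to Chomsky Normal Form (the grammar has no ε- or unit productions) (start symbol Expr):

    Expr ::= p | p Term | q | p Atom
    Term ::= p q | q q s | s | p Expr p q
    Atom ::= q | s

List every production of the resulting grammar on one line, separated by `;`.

Introduce a nonterminal for each terminal appearing in a rule of length ≥ 2: X1 → p, X2 → q, X3 → s.
Binarize each right-hand side of length ≥ 3 by chaining fresh nonterminals (Y1, Y2, …): affected rules were Term → X2 X2 X3; Term → X1 Expr X1 X2.

Expr ::= p | X1 Term | q | X1 Atom; Term ::= X1 X2 | X2 Y1 | s | X1 Y2; Atom ::= q | s; X1 ::= p; X2 ::= q; X3 ::= s; Y1 ::= X2 X3; Y2 ::= Expr Y3; Y3 ::= X1 X2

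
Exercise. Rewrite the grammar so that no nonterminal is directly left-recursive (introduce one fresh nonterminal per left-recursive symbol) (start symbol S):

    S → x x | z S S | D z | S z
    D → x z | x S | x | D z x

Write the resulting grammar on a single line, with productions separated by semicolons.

S → x x S' | z S S S' | D z S'; D → x z D' | x S D' | x D'; S' → z S' | epsilon; D' → z x D' | epsilon

S, D are directly left-recursive.
For S: α = {z}, β = {x x, z S S, D z}. Rewrite as S → β S' and S' → α S' | ε.
For D: α = {z x}, β = {x z, x S, x}. Rewrite as D → β D' and D' → α D' | ε.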